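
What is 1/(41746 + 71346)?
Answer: 1/113092 ≈ 8.8424e-6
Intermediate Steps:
1/(41746 + 71346) = 1/113092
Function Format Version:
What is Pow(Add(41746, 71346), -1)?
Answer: Rational(1, 113092) ≈ 8.8424e-6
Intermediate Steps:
Pow(Add(41746, 71346), -1) = Pow(113092, -1) = Rational(1, 113092)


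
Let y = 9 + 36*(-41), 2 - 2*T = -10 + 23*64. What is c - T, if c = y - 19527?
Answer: -20264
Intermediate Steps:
T = -730 (T = 1 - (-10 + 23*64)/2 = 1 - (-10 + 1472)/2 = 1 - 1/2*1462 = 1 - 731 = -730)
y = -1467 (y = 9 - 1476 = -1467)
c = -20994 (c = -1467 - 19527 = -20994)
c - T = -20994 - 1*(-730) = -20994 + 730 = -20264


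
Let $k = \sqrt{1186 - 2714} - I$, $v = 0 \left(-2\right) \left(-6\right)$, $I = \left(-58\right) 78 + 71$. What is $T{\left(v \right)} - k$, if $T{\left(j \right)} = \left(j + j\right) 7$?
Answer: $-4453 - 2 i \sqrt{382} \approx -4453.0 - 39.09 i$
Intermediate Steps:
$I = -4453$ ($I = -4524 + 71 = -4453$)
$v = 0$ ($v = 0 \left(-6\right) = 0$)
$T{\left(j \right)} = 14 j$ ($T{\left(j \right)} = 2 j 7 = 14 j$)
$k = 4453 + 2 i \sqrt{382}$ ($k = \sqrt{1186 - 2714} - -4453 = \sqrt{-1528} + 4453 = 2 i \sqrt{382} + 4453 = 4453 + 2 i \sqrt{382} \approx 4453.0 + 39.09 i$)
$T{\left(v \right)} - k = 14 \cdot 0 - \left(4453 + 2 i \sqrt{382}\right) = 0 - \left(4453 + 2 i \sqrt{382}\right) = -4453 - 2 i \sqrt{382}$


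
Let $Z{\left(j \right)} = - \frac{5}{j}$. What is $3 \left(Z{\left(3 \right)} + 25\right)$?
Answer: $70$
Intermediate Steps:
$3 \left(Z{\left(3 \right)} + 25\right) = 3 \left(- \frac{5}{3} + 25\right) = 3 \cdot \frac{70}{3} = 70$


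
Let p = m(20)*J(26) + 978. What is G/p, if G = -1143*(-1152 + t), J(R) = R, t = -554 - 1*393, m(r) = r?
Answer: 2399157/1498 ≈ 1601.6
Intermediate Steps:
t = -947 (t = -554 - 393 = -947)
G = 2399157 (G = -1143*(-1152 - 947) = -1143*(-2099) = 2399157)
p = 1498 (p = 20*26 + 978 = 520 + 978 = 1498)
G/p = 2399157/1498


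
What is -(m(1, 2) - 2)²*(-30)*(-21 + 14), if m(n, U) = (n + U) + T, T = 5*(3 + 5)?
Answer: -353010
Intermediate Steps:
T = 40 (T = 5*8 = 40)
m(n, U) = 40 + U + n (m(n, U) = (n + U) + 40 = (U + n) + 40 = 40 + U + n)
-(m(1, 2) - 2)²*(-30)*(-21 + 14) = -((40 + 2 + 1) - 2)²*(-30)*(-21 + 14) = -(43 - 2)²*(-30)*(-7) = -41²*(-30)*(-7) = -1681*(-30)*(-7) = -(-50430)*(-7) = -1*353010 = -353010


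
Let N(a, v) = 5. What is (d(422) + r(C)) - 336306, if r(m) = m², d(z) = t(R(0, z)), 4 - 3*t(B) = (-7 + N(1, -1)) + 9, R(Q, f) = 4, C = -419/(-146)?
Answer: -7168544451/21316 ≈ -3.3630e+5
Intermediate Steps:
C = 419/146 (C = -419*(-1/146) = 419/146 ≈ 2.8699)
t(B) = -1 (t(B) = 4/3 - ((-7 + 5) + 9)/3 = 4/3 - (-2 + 9)/3 = 4/3 - ⅓*7 = 4/3 - 7/3 = -1)
d(z) = -1
(d(422) + r(C)) - 336306 = (-1 + (419/146)²) - 336306 = (-1 + 175561/21316) - 336306 = 154245/21316 - 336306 = -7168544451/21316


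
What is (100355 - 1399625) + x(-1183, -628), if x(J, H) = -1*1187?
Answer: -1300457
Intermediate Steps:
x(J, H) = -1187
(100355 - 1399625) + x(-1183, -628) = (100355 - 1399625) - 1187 = -1299270 - 1187 = -1300457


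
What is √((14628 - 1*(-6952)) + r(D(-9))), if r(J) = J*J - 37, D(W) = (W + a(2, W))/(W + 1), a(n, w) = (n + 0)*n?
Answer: √1378777/8 ≈ 146.78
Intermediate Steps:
a(n, w) = n² (a(n, w) = n*n = n²)
D(W) = (4 + W)/(1 + W) (D(W) = (W + 2²)/(W + 1) = (W + 4)/(1 + W) = (4 + W)/(1 + W))
r(J) = -37 + J² (r(J) = J² - 37 = -37 + J²)
√((14628 - 1*(-6952)) + r(D(-9))) = √((14628 - 1*(-6952)) + (-37 + ((4 - 9)/(1 - 9))²)) = √((14628 + 6952) + (-37 + (-5/(-8))²)) = √(21580 + (-37 + (-⅛*(-5))²)) = √(21580 + (-37 + (5/8)²)) = √(21580 + (-37 + 25/64)) = √(21580 - 2343/64) = √(1378777/64) = √1378777/8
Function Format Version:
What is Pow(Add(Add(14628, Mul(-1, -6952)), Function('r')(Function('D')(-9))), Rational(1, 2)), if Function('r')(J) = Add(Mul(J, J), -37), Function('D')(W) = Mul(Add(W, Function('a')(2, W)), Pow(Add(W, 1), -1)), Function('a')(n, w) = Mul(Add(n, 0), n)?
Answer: Mul(Rational(1, 8), Pow(1378777, Rational(1, 2))) ≈ 146.78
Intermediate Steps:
Function('a')(n, w) = Pow(n, 2) (Function('a')(n, w) = Mul(n, n) = Pow(n, 2))
Function('D')(W) = Mul(Pow(Add(1, W), -1), Add(4, W)) (Function('D')(W) = Mul(Add(W, Pow(2, 2)), Pow(Add(W, 1), -1)) = Mul(Add(W, 4), Pow(Add(1, W), -1)) = Mul(Add(4, W), Pow(Add(1, W), -1)) = Mul(Pow(Add(1, W), -1), Add(4, W)))
Function('r')(J) = Add(-37, Pow(J, 2)) (Function('r')(J) = Add(Pow(J, 2), -37) = Add(-37, Pow(J, 2)))
Pow(Add(Add(14628, Mul(-1, -6952)), Function('r')(Function('D')(-9))), Rational(1, 2)) = Pow(Add(Add(14628, Mul(-1, -6952)), Add(-37, Pow(Mul(Pow(Add(1, -9), -1), Add(4, -9)), 2))), Rational(1, 2)) = Pow(Add(Add(14628, 6952), Add(-37, Pow(Mul(Pow(-8, -1), -5), 2))), Rational(1, 2)) = Pow(Add(21580, Add(-37, Pow(Mul(Rational(-1, 8), -5), 2))), Rational(1, 2)) = Pow(Add(21580, Add(-37, Pow(Rational(5, 8), 2))), Rational(1, 2)) = Pow(Add(21580, Add(-37, Rational(25, 64))), Rational(1, 2)) = Pow(Add(21580, Rational(-2343, 64)), Rational(1, 2)) = Pow(Rational(1378777, 64), Rational(1, 2)) = Mul(Rational(1, 8), Pow(1378777, Rational(1, 2)))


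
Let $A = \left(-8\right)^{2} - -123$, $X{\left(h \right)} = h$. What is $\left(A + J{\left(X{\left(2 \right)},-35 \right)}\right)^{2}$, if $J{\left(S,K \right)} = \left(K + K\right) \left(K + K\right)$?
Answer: $25877569$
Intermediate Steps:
$J{\left(S,K \right)} = 4 K^{2}$ ($J{\left(S,K \right)} = 2 K 2 K = 4 K^{2}$)
$A = 187$ ($A = 64 + 123 = 187$)
$\left(A + J{\left(X{\left(2 \right)},-35 \right)}\right)^{2} = \left(187 + 4 \left(-35\right)^{2}\right)^{2} = \left(187 + 4 \cdot 1225\right)^{2} = \left(187 + 4900\right)^{2} = 5087^{2} = 25877569$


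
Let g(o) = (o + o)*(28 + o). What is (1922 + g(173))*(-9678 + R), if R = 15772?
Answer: 435525992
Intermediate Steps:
g(o) = 2*o*(28 + o) (g(o) = (2*o)*(28 + o) = 2*o*(28 + o))
(1922 + g(173))*(-9678 + R) = (1922 + 2*173*(28 + 173))*(-9678 + 15772) = (1922 + 2*173*201)*6094 = (1922 + 69546)*6094 = 71468*6094 = 435525992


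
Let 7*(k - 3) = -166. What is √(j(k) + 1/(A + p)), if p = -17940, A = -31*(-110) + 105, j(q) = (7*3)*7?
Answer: √1223513498/2885 ≈ 12.124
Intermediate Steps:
k = -145/7 (k = 3 + (⅐)*(-166) = 3 - 166/7 = -145/7 ≈ -20.714)
j(q) = 147 (j(q) = 21*7 = 147)
A = 3515 (A = 3410 + 105 = 3515)
√(j(k) + 1/(A + p)) = √(147 + 1/(3515 - 17940)) = √(147 + 1/(-14425)) = √(147 - 1/14425) = √(2120474/14425) = √1223513498/2885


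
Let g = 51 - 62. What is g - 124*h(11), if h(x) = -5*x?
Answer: 6809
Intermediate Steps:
g = -11
g - 124*h(11) = -11 - (-620)*11 = -11 - 124*(-55) = -11 + 6820 = 6809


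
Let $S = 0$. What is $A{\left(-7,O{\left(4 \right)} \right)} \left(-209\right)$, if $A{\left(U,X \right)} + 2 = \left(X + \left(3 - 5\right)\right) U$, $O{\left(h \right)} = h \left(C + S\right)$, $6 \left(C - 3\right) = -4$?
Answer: $\frac{33440}{3} \approx 11147.0$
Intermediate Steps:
$C = \frac{7}{3}$ ($C = 3 + \frac{1}{6} \left(-4\right) = 3 - \frac{2}{3} = \frac{7}{3} \approx 2.3333$)
$O{\left(h \right)} = \frac{7 h}{3}$ ($O{\left(h \right)} = h \left(\frac{7}{3} + 0\right) = h \frac{7}{3} = \frac{7 h}{3}$)
$A{\left(U,X \right)} = -2 + U \left(-2 + X\right)$ ($A{\left(U,X \right)} = -2 + \left(X + \left(3 - 5\right)\right) U = -2 + \left(X - 2\right) U = -2 + \left(-2 + X\right) U = -2 + U \left(-2 + X\right)$)
$A{\left(-7,O{\left(4 \right)} \right)} \left(-209\right) = \left(-2 - -14 - 7 \cdot \frac{7}{3} \cdot 4\right) \left(-209\right) = \left(-2 + 14 - \frac{196}{3}\right) \left(-209\right) = \left(- \frac{160}{3}\right) \left(-209\right) = \frac{33440}{3}$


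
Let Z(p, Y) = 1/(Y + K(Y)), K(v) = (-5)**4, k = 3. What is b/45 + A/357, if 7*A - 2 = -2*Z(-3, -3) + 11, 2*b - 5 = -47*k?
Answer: -17555654/11657835 ≈ -1.5059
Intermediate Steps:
K(v) = 625
Z(p, Y) = 1/(625 + Y) (Z(p, Y) = 1/(Y + 625) = 1/(625 + Y))
b = -68 (b = 5/2 + (-47*3)/2 = 5/2 + (1/2)*(-141) = 5/2 - 141/2 = -68)
A = 4042/2177 (A = 2/7 + (-2/(625 - 3) + 11)/7 = 2/7 + (-2/622 + 11)/7 = 2/7 + (-2*1/622 + 11)/7 = 2/7 + (-1/311 + 11)/7 = 2/7 + (1/7)*(3420/311) = 2/7 + 3420/2177 = 4042/2177 ≈ 1.8567)
b/45 + A/357 = -68/45 + (4042/2177)/357 = -68*1/45 + (4042/2177)*(1/357) = -68/45 + 4042/777189 = -17555654/11657835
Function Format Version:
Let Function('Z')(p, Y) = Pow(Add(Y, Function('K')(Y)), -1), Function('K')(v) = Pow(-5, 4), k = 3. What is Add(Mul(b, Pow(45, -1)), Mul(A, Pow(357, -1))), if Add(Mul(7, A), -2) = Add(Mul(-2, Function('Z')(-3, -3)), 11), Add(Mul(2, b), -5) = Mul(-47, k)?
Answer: Rational(-17555654, 11657835) ≈ -1.5059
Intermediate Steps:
Function('K')(v) = 625
Function('Z')(p, Y) = Pow(Add(625, Y), -1) (Function('Z')(p, Y) = Pow(Add(Y, 625), -1) = Pow(Add(625, Y), -1))
b = -68 (b = Add(Rational(5, 2), Mul(Rational(1, 2), Mul(-47, 3))) = Add(Rational(5, 2), Mul(Rational(1, 2), -141)) = Add(Rational(5, 2), Rational(-141, 2)) = -68)
A = Rational(4042, 2177) (A = Add(Rational(2, 7), Mul(Rational(1, 7), Add(Mul(-2, Pow(Add(625, -3), -1)), 11))) = Add(Rational(2, 7), Mul(Rational(1, 7), Add(Mul(-2, Pow(622, -1)), 11))) = Add(Rational(2, 7), Mul(Rational(1, 7), Add(Mul(-2, Rational(1, 622)), 11))) = Add(Rational(2, 7), Mul(Rational(1, 7), Add(Rational(-1, 311), 11))) = Add(Rational(2, 7), Mul(Rational(1, 7), Rational(3420, 311))) = Add(Rational(2, 7), Rational(3420, 2177)) = Rational(4042, 2177) ≈ 1.8567)
Add(Mul(b, Pow(45, -1)), Mul(A, Pow(357, -1))) = Add(Mul(-68, Pow(45, -1)), Mul(Rational(4042, 2177), Pow(357, -1))) = Add(Mul(-68, Rational(1, 45)), Mul(Rational(4042, 2177), Rational(1, 357))) = Add(Rational(-68, 45), Rational(4042, 777189)) = Rational(-17555654, 11657835)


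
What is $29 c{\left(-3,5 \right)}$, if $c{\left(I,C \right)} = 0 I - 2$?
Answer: $-58$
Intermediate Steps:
$c{\left(I,C \right)} = -2$ ($c{\left(I,C \right)} = 0 - 2 = -2$)
$29 c{\left(-3,5 \right)} = 29 \left(-2\right) = -58$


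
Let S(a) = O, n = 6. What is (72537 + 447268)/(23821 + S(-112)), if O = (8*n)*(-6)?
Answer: 519805/23533 ≈ 22.088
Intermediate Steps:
O = -288 (O = (8*6)*(-6) = 48*(-6) = -288)
S(a) = -288
(72537 + 447268)/(23821 + S(-112)) = (72537 + 447268)/(23821 - 288) = 519805/23533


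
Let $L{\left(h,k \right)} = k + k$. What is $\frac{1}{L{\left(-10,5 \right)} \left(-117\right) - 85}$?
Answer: $- \frac{1}{1255} \approx -0.00079681$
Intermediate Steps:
$L{\left(h,k \right)} = 2 k$
$\frac{1}{L{\left(-10,5 \right)} \left(-117\right) - 85} = \frac{1}{2 \cdot 5 \left(-117\right) - 85} = \frac{1}{10 \left(-117\right) - 85} = \frac{1}{-1170 - 85} = \frac{1}{-1255} = - \frac{1}{1255}$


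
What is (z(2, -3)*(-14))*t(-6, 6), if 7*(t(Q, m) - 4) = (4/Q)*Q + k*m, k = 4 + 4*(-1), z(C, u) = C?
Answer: -128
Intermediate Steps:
k = 0 (k = 4 - 4 = 0)
t(Q, m) = 32/7 (t(Q, m) = 4 + ((4/Q)*Q + 0*m)/7 = 4 + (4 + 0)/7 = 4 + (⅐)*4 = 4 + 4/7 = 32/7)
(z(2, -3)*(-14))*t(-6, 6) = (2*(-14))*(32/7) = -28*32/7 = -128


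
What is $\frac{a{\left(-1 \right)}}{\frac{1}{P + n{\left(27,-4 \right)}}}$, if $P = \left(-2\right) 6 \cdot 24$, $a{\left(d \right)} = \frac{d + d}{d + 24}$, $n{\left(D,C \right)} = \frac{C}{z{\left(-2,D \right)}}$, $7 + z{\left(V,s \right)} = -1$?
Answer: $25$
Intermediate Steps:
$z{\left(V,s \right)} = -8$ ($z{\left(V,s \right)} = -7 - 1 = -8$)
$n{\left(D,C \right)} = - \frac{C}{8}$ ($n{\left(D,C \right)} = \frac{C}{-8} = C \left(- \frac{1}{8}\right) = - \frac{C}{8}$)
$a{\left(d \right)} = \frac{2 d}{24 + d}$
$P = -288$ ($P = \left(-12\right) 24 = -288$)
$\frac{a{\left(-1 \right)}}{\frac{1}{P + n{\left(27,-4 \right)}}} = \frac{2 \left(-1\right) \frac{1}{24 - 1}}{\frac{1}{-288 - - \frac{1}{2}}} = \frac{2 \left(-1\right) \frac{1}{23}}{\frac{1}{-288 + \frac{1}{2}}} = \frac{2 \left(-1\right) \frac{1}{23}}{\frac{1}{- \frac{575}{2}}} = - \frac{2}{23 \left(- \frac{2}{575}\right)} = \left(- \frac{2}{23}\right) \left(- \frac{575}{2}\right) = 25$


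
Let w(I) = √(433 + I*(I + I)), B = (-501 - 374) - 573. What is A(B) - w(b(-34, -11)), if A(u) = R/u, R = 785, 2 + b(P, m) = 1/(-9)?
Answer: -785/1448 - √35795/9 ≈ -21.564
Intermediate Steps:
b(P, m) = -19/9 (b(P, m) = -2 + 1/(-9) = -2 - ⅑ = -19/9)
B = -1448 (B = -875 - 573 = -1448)
A(u) = 785/u
w(I) = √(433 + 2*I²) (w(I) = √(433 + I*(2*I)) = √(433 + 2*I²))
A(B) - w(b(-34, -11)) = 785/(-1448) - √(433 + 2*(-19/9)²) = 785*(-1/1448) - √(433 + 2*(361/81)) = -785/1448 - √(433 + 722/81) = -785/1448 - √(35795/81) = -785/1448 - √35795/9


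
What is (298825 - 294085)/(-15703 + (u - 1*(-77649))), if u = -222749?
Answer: -1580/53601 ≈ -0.029477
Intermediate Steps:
(298825 - 294085)/(-15703 + (u - 1*(-77649))) = (298825 - 294085)/(-15703 + (-222749 - 1*(-77649))) = 4740/(-15703 + (-222749 + 77649)) = 4740/(-15703 - 145100) = 4740/(-160803) = 4740*(-1/160803) = -1580/53601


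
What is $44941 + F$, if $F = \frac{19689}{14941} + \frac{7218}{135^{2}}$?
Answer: $\frac{1359765401932}{30255525} \approx 44943.0$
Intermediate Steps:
$F = \frac{51852907}{30255525}$ ($F = 19689 \cdot \frac{1}{14941} + \frac{7218}{18225} = \frac{19689}{14941} + 7218 \cdot \frac{1}{18225} = \frac{19689}{14941} + \frac{802}{2025} = \frac{51852907}{30255525} \approx 1.7138$)
$44941 + F = 44941 + \frac{51852907}{30255525} = \frac{1359765401932}{30255525}$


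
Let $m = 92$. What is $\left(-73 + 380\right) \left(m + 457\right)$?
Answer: $168543$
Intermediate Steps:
$\left(-73 + 380\right) \left(m + 457\right) = \left(-73 + 380\right) \left(92 + 457\right) = 307 \cdot 549 = 168543$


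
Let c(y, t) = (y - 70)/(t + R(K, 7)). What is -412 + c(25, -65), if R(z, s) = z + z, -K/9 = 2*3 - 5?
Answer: -34151/83 ≈ -411.46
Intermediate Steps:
K = -9 (K = -9*(2*3 - 5) = -9*(6 - 5) = -9*1 = -9)
R(z, s) = 2*z
c(y, t) = (-70 + y)/(-18 + t) (c(y, t) = (y - 70)/(t + 2*(-9)) = (-70 + y)/(t - 18) = (-70 + y)/(-18 + t))
-412 + c(25, -65) = -412 + (-70 + 25)/(-18 - 65) = -412 - 45/(-83) = -412 - 1/83*(-45) = -412 + 45/83 = -34151/83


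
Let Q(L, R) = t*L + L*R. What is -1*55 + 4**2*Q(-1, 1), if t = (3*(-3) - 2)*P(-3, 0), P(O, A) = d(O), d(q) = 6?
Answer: 985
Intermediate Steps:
P(O, A) = 6
t = -66 (t = (3*(-3) - 2)*6 = (-9 - 2)*6 = -11*6 = -66)
Q(L, R) = -66*L + L*R
-1*55 + 4**2*Q(-1, 1) = -1*55 + 4**2*(-(-66 + 1)) = -55 + 16*(-1*(-65)) = -55 + 16*65 = -55 + 1040 = 985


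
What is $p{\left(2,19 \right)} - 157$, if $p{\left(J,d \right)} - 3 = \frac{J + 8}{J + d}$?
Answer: $- \frac{3224}{21} \approx -153.52$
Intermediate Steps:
$p{\left(J,d \right)} = 3 + \frac{8 + J}{J + d}$ ($p{\left(J,d \right)} = 3 + \frac{J + 8}{J + d} = 3 + \frac{8 + J}{J + d}$)
$p{\left(2,19 \right)} - 157 = \frac{8 + 3 \cdot 19 + 4 \cdot 2}{2 + 19} - 157 = \frac{8 + 57 + 8}{21} - 157 = \frac{1}{21} \cdot 73 - 157 = \frac{73}{21} - 157 = - \frac{3224}{21}$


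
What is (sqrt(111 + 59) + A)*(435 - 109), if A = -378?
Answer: -123228 + 326*sqrt(170) ≈ -1.1898e+5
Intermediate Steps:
(sqrt(111 + 59) + A)*(435 - 109) = (sqrt(111 + 59) - 378)*(435 - 109) = (sqrt(170) - 378)*326 = (-378 + sqrt(170))*326 = -123228 + 326*sqrt(170)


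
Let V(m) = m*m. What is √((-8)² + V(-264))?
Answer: 8*√1090 ≈ 264.12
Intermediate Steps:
V(m) = m²
√((-8)² + V(-264)) = √((-8)² + (-264)²) = √(64 + 69696) = √69760 = 8*√1090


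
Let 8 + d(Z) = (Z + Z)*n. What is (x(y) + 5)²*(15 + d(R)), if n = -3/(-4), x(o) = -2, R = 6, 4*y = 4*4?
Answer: 144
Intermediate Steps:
y = 4 (y = (4*4)/4 = (¼)*16 = 4)
n = ¾ (n = -3*(-¼) = ¾ ≈ 0.75000)
d(Z) = -8 + 3*Z/2 (d(Z) = -8 + (Z + Z)*(¾) = -8 + (2*Z)*(¾) = -8 + 3*Z/2)
(x(y) + 5)²*(15 + d(R)) = (-2 + 5)²*(15 + (-8 + (3/2)*6)) = 3²*(15 + (-8 + 9)) = 9*(15 + 1) = 9*16 = 144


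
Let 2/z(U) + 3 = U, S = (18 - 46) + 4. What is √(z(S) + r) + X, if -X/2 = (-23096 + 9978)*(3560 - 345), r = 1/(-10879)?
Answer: 84348740 + I*√710997045/97911 ≈ 8.4349e+7 + 0.27233*I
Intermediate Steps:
S = -24 (S = -28 + 4 = -24)
z(U) = 2/(-3 + U)
r = -1/10879 ≈ -9.1920e-5
X = 84348740 (X = -2*(-23096 + 9978)*(3560 - 345) = -(-26236)*3215 = -2*(-42174370) = 84348740)
√(z(S) + r) + X = √(2/(-3 - 24) - 1/10879) + 84348740 = √(2/(-27) - 1/10879) + 84348740 = √(2*(-1/27) - 1/10879) + 84348740 = √(-2/27 - 1/10879) + 84348740 = √(-21785/293733) + 84348740 = I*√710997045/97911 + 84348740 = 84348740 + I*√710997045/97911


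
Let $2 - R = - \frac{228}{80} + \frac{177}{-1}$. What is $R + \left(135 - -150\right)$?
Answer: $\frac{9337}{20} \approx 466.85$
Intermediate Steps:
$R = \frac{3637}{20}$ ($R = 2 - \left(- \frac{228}{80} + \frac{177}{-1}\right) = 2 - \left(\left(-228\right) \frac{1}{80} + 177 \left(-1\right)\right) = 2 - \left(- \frac{57}{20} - 177\right) = 2 - - \frac{3597}{20} = 2 + \frac{3597}{20} = \frac{3637}{20} \approx 181.85$)
$R + \left(135 - -150\right) = \frac{3637}{20} + \left(135 - -150\right) = \frac{3637}{20} + \left(135 + 150\right) = \frac{3637}{20} + 285 = \frac{9337}{20}$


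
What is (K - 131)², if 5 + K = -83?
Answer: 47961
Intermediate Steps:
K = -88 (K = -5 - 83 = -88)
(K - 131)² = (-88 - 131)² = (-219)² = 47961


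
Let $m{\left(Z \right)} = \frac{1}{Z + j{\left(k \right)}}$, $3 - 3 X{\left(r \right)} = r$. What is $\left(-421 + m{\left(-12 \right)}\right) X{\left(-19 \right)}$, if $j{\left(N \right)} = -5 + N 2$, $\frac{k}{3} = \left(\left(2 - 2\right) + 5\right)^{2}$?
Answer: $- \frac{410608}{133} \approx -3087.3$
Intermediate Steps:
$X{\left(r \right)} = 1 - \frac{r}{3}$
$k = 75$ ($k = 3 \left(\left(2 - 2\right) + 5\right)^{2} = 3 \left(0 + 5\right)^{2} = 3 \cdot 5^{2} = 3 \cdot 25 = 75$)
$j{\left(N \right)} = -5 + 2 N$
$m{\left(Z \right)} = \frac{1}{145 + Z}$ ($m{\left(Z \right)} = \frac{1}{Z + \left(-5 + 2 \cdot 75\right)} = \frac{1}{Z + \left(-5 + 150\right)} = \frac{1}{Z + 145} = \frac{1}{145 + Z}$)
$\left(-421 + m{\left(-12 \right)}\right) X{\left(-19 \right)} = \left(-421 + \frac{1}{145 - 12}\right) \left(1 - - \frac{19}{3}\right) = \left(-421 + \frac{1}{133}\right) \left(1 + \frac{19}{3}\right) = \left(-421 + \frac{1}{133}\right) \frac{22}{3} = \left(- \frac{55992}{133}\right) \frac{22}{3} = - \frac{410608}{133}$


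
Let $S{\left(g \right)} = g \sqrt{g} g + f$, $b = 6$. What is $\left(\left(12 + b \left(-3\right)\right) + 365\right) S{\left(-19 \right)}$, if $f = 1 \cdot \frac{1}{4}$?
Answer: $\frac{359}{4} + 129599 i \sqrt{19} \approx 89.75 + 5.6491 \cdot 10^{5} i$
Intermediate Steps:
$f = \frac{1}{4}$ ($f = 1 \cdot \frac{1}{4} = \frac{1}{4} \approx 0.25$)
$S{\left(g \right)} = \frac{1}{4} + g^{\frac{5}{2}}$ ($S{\left(g \right)} = g \sqrt{g} g + \frac{1}{4} = g^{\frac{3}{2}} g + \frac{1}{4} = g^{\frac{5}{2}} + \frac{1}{4} = \frac{1}{4} + g^{\frac{5}{2}}$)
$\left(\left(12 + b \left(-3\right)\right) + 365\right) S{\left(-19 \right)} = \left(\left(12 + 6 \left(-3\right)\right) + 365\right) \left(\frac{1}{4} + \left(-19\right)^{\frac{5}{2}}\right) = \left(\left(12 - 18\right) + 365\right) \left(\frac{1}{4} + 361 i \sqrt{19}\right) = \left(-6 + 365\right) \left(\frac{1}{4} + 361 i \sqrt{19}\right) = 359 \left(\frac{1}{4} + 361 i \sqrt{19}\right) = \frac{359}{4} + 129599 i \sqrt{19}$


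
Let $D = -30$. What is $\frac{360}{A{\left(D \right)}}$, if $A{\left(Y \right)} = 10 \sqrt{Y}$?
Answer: $- \frac{6 i \sqrt{30}}{5} \approx - 6.5727 i$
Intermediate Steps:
$\frac{360}{A{\left(D \right)}} = \frac{360}{10 \sqrt{-30}} = \frac{360}{10 i \sqrt{30}} = 360 \left(- \frac{i \sqrt{30}}{300}\right) = - \frac{6 i \sqrt{30}}{5}$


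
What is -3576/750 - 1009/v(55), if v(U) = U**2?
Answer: -77161/15125 ≈ -5.1016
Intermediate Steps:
-3576/750 - 1009/v(55) = -3576/750 - 1009/(55**2) = -3576*1/750 - 1009/3025 = -596/125 - 1009*1/3025 = -596/125 - 1009/3025 = -77161/15125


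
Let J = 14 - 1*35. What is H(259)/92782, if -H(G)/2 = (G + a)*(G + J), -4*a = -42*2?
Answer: -66640/46391 ≈ -1.4365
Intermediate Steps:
a = 21 (a = -(-21)*2/2 = -¼*(-84) = 21)
J = -21 (J = 14 - 35 = -21)
H(G) = -2*(-21 + G)*(21 + G) (H(G) = -2*(G + 21)*(G - 21) = -2*(21 + G)*(-21 + G) = -2*(-21 + G)*(21 + G))
H(259)/92782 = (882 - 2*259²)/92782 = (882 - 2*67081)*(1/92782) = (882 - 134162)*(1/92782) = -133280*1/92782 = -66640/46391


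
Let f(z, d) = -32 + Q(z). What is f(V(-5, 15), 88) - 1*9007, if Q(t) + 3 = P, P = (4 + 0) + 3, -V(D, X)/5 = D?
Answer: -9035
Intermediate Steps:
V(D, X) = -5*D
P = 7 (P = 4 + 3 = 7)
Q(t) = 4 (Q(t) = -3 + 7 = 4)
f(z, d) = -28 (f(z, d) = -32 + 4 = -28)
f(V(-5, 15), 88) - 1*9007 = -28 - 1*9007 = -28 - 9007 = -9035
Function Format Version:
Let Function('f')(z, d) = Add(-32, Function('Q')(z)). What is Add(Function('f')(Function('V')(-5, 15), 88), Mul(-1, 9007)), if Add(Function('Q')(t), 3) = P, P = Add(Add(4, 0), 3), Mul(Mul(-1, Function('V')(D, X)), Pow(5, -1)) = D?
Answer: -9035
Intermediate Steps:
Function('V')(D, X) = Mul(-5, D)
P = 7 (P = Add(4, 3) = 7)
Function('Q')(t) = 4 (Function('Q')(t) = Add(-3, 7) = 4)
Function('f')(z, d) = -28 (Function('f')(z, d) = Add(-32, 4) = -28)
Add(Function('f')(Function('V')(-5, 15), 88), Mul(-1, 9007)) = Add(-28, Mul(-1, 9007)) = Add(-28, -9007) = -9035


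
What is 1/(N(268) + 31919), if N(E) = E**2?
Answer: 1/103743 ≈ 9.6392e-6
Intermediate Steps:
1/(N(268) + 31919) = 1/(268**2 + 31919) = 1/(71824 + 31919) = 1/103743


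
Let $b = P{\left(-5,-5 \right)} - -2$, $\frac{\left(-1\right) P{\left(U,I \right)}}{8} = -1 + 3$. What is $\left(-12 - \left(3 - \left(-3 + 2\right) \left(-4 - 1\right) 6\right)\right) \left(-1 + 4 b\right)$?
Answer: $-855$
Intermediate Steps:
$P{\left(U,I \right)} = -16$ ($P{\left(U,I \right)} = - 8 \left(-1 + 3\right) = \left(-8\right) 2 = -16$)
$b = -14$ ($b = -16 - -2 = -16 + 2 = -14$)
$\left(-12 - \left(3 - \left(-3 + 2\right) \left(-4 - 1\right) 6\right)\right) \left(-1 + 4 b\right) = \left(-12 - \left(3 - \left(-3 + 2\right) \left(-4 - 1\right) 6\right)\right) \left(-1 + 4 \left(-14\right)\right) = \left(-12 - \left(3 - 30\right)\right) \left(-1 - 56\right) = \left(-12 - -27\right) \left(-57\right) = \left(-12 + \left(-3 + 30\right)\right) \left(-57\right) = \left(-12 + 27\right) \left(-57\right) = 15 \left(-57\right) = -855$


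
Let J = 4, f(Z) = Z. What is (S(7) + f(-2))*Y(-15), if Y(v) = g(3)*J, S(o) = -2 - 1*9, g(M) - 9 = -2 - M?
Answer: -208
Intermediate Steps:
g(M) = 7 - M (g(M) = 9 + (-2 - M) = 7 - M)
S(o) = -11 (S(o) = -2 - 9 = -11)
Y(v) = 16 (Y(v) = (7 - 1*3)*4 = (7 - 3)*4 = 4*4 = 16)
(S(7) + f(-2))*Y(-15) = (-11 - 2)*16 = -13*16 = -208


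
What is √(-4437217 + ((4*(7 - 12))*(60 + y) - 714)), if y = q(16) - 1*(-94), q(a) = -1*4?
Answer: I*√4440931 ≈ 2107.4*I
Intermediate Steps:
q(a) = -4
y = 90 (y = -4 - 1*(-94) = -4 + 94 = 90)
√(-4437217 + ((4*(7 - 12))*(60 + y) - 714)) = √(-4437217 + ((4*(7 - 12))*(60 + 90) - 714)) = √(-4437217 + ((4*(-5))*150 - 714)) = √(-4437217 + (-20*150 - 714)) = √(-4437217 + (-3000 - 714)) = √(-4437217 - 3714) = √(-4440931) = I*√4440931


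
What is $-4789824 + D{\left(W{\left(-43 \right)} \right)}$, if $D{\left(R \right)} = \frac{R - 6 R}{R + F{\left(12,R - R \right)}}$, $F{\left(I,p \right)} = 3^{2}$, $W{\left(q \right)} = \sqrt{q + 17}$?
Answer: $\frac{- 4789829 \sqrt{26} + 43108416 i}{\sqrt{26} - 9 i} \approx -4.7898 \cdot 10^{6} - 2.1445 i$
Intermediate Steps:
$W{\left(q \right)} = \sqrt{17 + q}$
$F{\left(I,p \right)} = 9$
$D{\left(R \right)} = - \frac{5 R}{9 + R}$ ($D{\left(R \right)} = \frac{R - 6 R}{R + 9} = \frac{\left(-5\right) R}{9 + R} = - \frac{5 R}{9 + R}$)
$-4789824 + D{\left(W{\left(-43 \right)} \right)} = -4789824 - \frac{5 \sqrt{17 - 43}}{9 + \sqrt{17 - 43}} = -4789824 - \frac{5 \sqrt{-26}}{9 + \sqrt{-26}} = -4789824 - \frac{5 i \sqrt{26}}{9 + i \sqrt{26}}$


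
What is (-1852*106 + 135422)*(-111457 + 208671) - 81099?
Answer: -5919441559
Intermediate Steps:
(-1852*106 + 135422)*(-111457 + 208671) - 81099 = (-196312 + 135422)*97214 - 81099 = -60890*97214 - 81099 = -5919360460 - 81099 = -5919441559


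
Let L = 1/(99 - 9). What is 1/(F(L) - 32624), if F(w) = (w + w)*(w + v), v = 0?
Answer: -4050/132127199 ≈ -3.0652e-5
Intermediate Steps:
L = 1/90 ≈ 0.011111
F(w) = 2*w² (F(w) = (w + w)*(w + 0) = (2*w)*w = 2*w²)
1/(F(L) - 32624) = 1/(2*(1/90)² - 32624) = 1/(2*(1/8100) - 32624) = 1/(1/4050 - 32624) = 1/(-132127199/4050) = -4050/132127199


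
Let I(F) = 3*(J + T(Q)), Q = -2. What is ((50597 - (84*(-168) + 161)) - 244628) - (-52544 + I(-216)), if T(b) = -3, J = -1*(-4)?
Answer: -127539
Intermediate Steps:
J = 4
I(F) = 3 (I(F) = 3*(4 - 3) = 3*1 = 3)
((50597 - (84*(-168) + 161)) - 244628) - (-52544 + I(-216)) = ((50597 - (84*(-168) + 161)) - 244628) - (-52544 + 3) = ((50597 - (-14112 + 161)) - 244628) - 1*(-52541) = ((50597 - 1*(-13951)) - 244628) + 52541 = ((50597 + 13951) - 244628) + 52541 = (64548 - 244628) + 52541 = -180080 + 52541 = -127539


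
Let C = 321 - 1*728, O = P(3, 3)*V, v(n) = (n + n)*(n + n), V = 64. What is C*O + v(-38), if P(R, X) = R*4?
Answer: -306800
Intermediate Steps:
v(n) = 4*n**2 (v(n) = (2*n)*(2*n) = 4*n**2)
P(R, X) = 4*R
O = 768 (O = (4*3)*64 = 12*64 = 768)
C = -407 (C = 321 - 728 = -407)
C*O + v(-38) = -407*768 + 4*(-38)**2 = -312576 + 4*1444 = -312576 + 5776 = -306800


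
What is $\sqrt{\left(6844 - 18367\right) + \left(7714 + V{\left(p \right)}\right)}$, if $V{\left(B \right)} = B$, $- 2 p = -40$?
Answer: $3 i \sqrt{421} \approx 61.555 i$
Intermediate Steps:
$p = 20$ ($p = \left(- \frac{1}{2}\right) \left(-40\right) = 20$)
$\sqrt{\left(6844 - 18367\right) + \left(7714 + V{\left(p \right)}\right)} = \sqrt{\left(6844 - 18367\right) + \left(7714 + 20\right)} = \sqrt{-11523 + 7734} = \sqrt{-3789} = 3 i \sqrt{421}$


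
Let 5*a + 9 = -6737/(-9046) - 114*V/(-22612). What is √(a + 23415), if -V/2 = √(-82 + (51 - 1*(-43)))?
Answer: √(1530645729894660971110 - 263673818076360*√3)/255685190 ≈ 153.01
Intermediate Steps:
V = -4*√3 (V = -2*√(-82 + (51 - 1*(-43))) = -2*√(-82 + (51 + 43)) = -2*√(-82 + 94) = -4*√3 ≈ -6.9282)
a = -74677/45230 - 114*√3/28265 (a = -9/5 + (-6737/(-9046) - (-456)*√3/(-22612))/5 = -9/5 + (-6737*(-1/9046) + (456*√3)*(-1/22612))/5 = -9/5 + (6737/9046 - 114*√3/5653)/5 = -9/5 + (6737/45230 - 114*√3/28265) = -74677/45230 - 114*√3/28265 ≈ -1.6580)
√(a + 23415) = √((-74677/45230 - 114*√3/28265) + 23415) = √(1058985773/45230 - 114*√3/28265)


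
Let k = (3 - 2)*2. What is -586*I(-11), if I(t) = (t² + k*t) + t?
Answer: -51568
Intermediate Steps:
k = 2 (k = 1*2 = 2)
I(t) = t² + 3*t (I(t) = (t² + 2*t) + t = t² + 3*t)
-586*I(-11) = -(-6446)*(3 - 11) = -(-6446)*(-8) = -586*88 = -51568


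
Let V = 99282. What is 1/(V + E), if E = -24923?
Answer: 1/74359 ≈ 1.3448e-5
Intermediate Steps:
1/(V + E) = 1/(99282 - 24923) = 1/74359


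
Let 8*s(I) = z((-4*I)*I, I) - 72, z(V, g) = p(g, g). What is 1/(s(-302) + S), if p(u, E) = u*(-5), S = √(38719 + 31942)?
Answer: -2876/613615 + 16*√70661/613615 ≈ 0.0022443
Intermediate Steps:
S = √70661 ≈ 265.82
p(u, E) = -5*u
z(V, g) = -5*g
s(I) = -9 - 5*I/8 (s(I) = (-5*I - 72)/8 = (-72 - 5*I)/8 = -9 - 5*I/8)
1/(s(-302) + S) = 1/((-9 - 5/8*(-302)) + √70661) = 1/((-9 + 755/4) + √70661) = 1/(719/4 + √70661)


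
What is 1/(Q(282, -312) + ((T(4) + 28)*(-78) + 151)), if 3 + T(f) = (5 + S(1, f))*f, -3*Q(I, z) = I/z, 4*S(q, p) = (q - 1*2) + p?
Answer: -156/560461 ≈ -0.00027834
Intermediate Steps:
S(q, p) = -½ + p/4 + q/4 (S(q, p) = ((q - 1*2) + p)/4 = ((q - 2) + p)/4 = ((-2 + q) + p)/4 = (-2 + p + q)/4 = -½ + p/4 + q/4)
Q(I, z) = -I/(3*z)
T(f) = -3 + f*(19/4 + f/4) (T(f) = -3 + (5 + (-½ + f/4 + (¼)*1))*f = -3 + (5 + (-½ + f/4 + ¼))*f = -3 + (5 + (-¼ + f/4))*f = -3 + (19/4 + f/4)*f = -3 + f*(19/4 + f/4))
1/(Q(282, -312) + ((T(4) + 28)*(-78) + 151)) = 1/(-⅓*282/(-312) + (((-3 + (¼)*4² + (19/4)*4) + 28)*(-78) + 151)) = 1/(-⅓*282*(-1/312) + (((-3 + (¼)*16 + 19) + 28)*(-78) + 151)) = 1/(47/156 + (((-3 + 4 + 19) + 28)*(-78) + 151)) = 1/(47/156 + ((20 + 28)*(-78) + 151)) = 1/(47/156 + (48*(-78) + 151)) = 1/(47/156 + (-3744 + 151)) = 1/(47/156 - 3593) = 1/(-560461/156) = -156/560461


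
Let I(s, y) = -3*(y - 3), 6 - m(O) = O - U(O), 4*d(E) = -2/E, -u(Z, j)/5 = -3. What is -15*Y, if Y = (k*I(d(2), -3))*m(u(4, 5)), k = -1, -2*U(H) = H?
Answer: -4455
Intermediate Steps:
U(H) = -H/2
u(Z, j) = 15 (u(Z, j) = -5*(-3) = 15)
d(E) = -1/(2*E) (d(E) = (-2/E)/4 = -1/(2*E))
m(O) = 6 - 3*O/2 (m(O) = 6 - (O - (-1)*O/2) = 6 - (O + O/2) = 6 - 3*O/2)
I(s, y) = 9 - 3*y (I(s, y) = -3*(-3 + y) = 9 - 3*y)
Y = 297 (Y = (-(9 - 3*(-3)))*(6 - 3/2*15) = (-(9 + 9))*(6 - 45/2) = -1*18*(-33/2) = -18*(-33/2) = 297)
-15*Y = -15*297 = -4455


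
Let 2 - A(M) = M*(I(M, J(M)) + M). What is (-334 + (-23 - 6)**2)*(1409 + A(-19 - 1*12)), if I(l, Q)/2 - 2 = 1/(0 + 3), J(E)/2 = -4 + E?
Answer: 301496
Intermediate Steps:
J(E) = -8 + 2*E (J(E) = 2*(-4 + E) = -8 + 2*E)
I(l, Q) = 14/3 (I(l, Q) = 4 + 2/(0 + 3) = 4 + 2/3 = 14/3)
A(M) = 2 - M*(14/3 + M)
(-334 + (-23 - 6)**2)*(1409 + A(-19 - 1*12)) = (-334 + (-23 - 6)**2)*(1409 + (2 - (-19 - 1*12)**2 - 14*(-19 - 1*12)/3)) = (-334 + (-29)**2)*(1409 + (2 - (-19 - 12)**2 - 14*(-19 - 12)/3)) = (-334 + 841)*(1409 + (2 - 1*(-31)**2 - 14/3*(-31))) = 507*(1409 + (2 - 1*961 + 434/3)) = 507*(1409 + (2 - 961 + 434/3)) = 507*(1409 - 2443/3) = 507*(1784/3) = 301496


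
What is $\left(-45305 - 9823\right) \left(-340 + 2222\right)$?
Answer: $-103750896$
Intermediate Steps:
$\left(-45305 - 9823\right) \left(-340 + 2222\right) = \left(-55128\right) 1882 = -103750896$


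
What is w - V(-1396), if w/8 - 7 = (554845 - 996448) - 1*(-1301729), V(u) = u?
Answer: 6882460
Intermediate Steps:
w = 6881064 (w = 56 + 8*((554845 - 996448) - 1*(-1301729)) = 56 + 8*(-441603 + 1301729) = 56 + 8*860126 = 56 + 6881008 = 6881064)
w - V(-1396) = 6881064 - 1*(-1396) = 6881064 + 1396 = 6882460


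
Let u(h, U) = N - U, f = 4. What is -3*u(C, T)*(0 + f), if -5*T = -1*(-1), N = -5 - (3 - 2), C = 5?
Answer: 348/5 ≈ 69.600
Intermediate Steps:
N = -6 (N = -5 - 1*1 = -5 - 1 = -6)
T = -1/5 (T = -(-1)*(-1)/5 = -1/5*1 = -1/5 ≈ -0.20000)
u(h, U) = -6 - U
-3*u(C, T)*(0 + f) = -3*(-6 - 1*(-1/5))*(0 + 4) = -3*(-6 + 1/5)*4 = -(-87)*4/5 = -3*(-116/5) = 348/5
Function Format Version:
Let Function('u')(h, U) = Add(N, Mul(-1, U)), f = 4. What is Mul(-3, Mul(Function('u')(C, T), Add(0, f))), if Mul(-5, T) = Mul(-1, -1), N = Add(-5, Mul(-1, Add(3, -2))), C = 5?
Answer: Rational(348, 5) ≈ 69.600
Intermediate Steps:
N = -6 (N = Add(-5, Mul(-1, 1)) = Add(-5, -1) = -6)
T = Rational(-1, 5) (T = Mul(Rational(-1, 5), Mul(-1, -1)) = Mul(Rational(-1, 5), 1) = Rational(-1, 5) ≈ -0.20000)
Function('u')(h, U) = Add(-6, Mul(-1, U))
Mul(-3, Mul(Function('u')(C, T), Add(0, f))) = Mul(-3, Mul(Add(-6, Mul(-1, Rational(-1, 5))), Add(0, 4))) = Mul(-3, Mul(Add(-6, Rational(1, 5)), 4)) = Mul(-3, Mul(Rational(-29, 5), 4)) = Mul(-3, Rational(-116, 5)) = Rational(348, 5)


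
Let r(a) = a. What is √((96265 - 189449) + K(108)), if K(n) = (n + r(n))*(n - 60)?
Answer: 8*I*√1294 ≈ 287.78*I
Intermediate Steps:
K(n) = 2*n*(-60 + n) (K(n) = (n + n)*(n - 60) = (2*n)*(-60 + n) = 2*n*(-60 + n))
√((96265 - 189449) + K(108)) = √((96265 - 189449) + 2*108*(-60 + 108)) = √(-93184 + 2*108*48) = √(-93184 + 10368) = √(-82816) = 8*I*√1294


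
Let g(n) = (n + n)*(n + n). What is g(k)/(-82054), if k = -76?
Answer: -11552/41027 ≈ -0.28157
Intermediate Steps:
g(n) = 4*n² (g(n) = (2*n)*(2*n) = 4*n²)
g(k)/(-82054) = (4*(-76)²)/(-82054) = (4*5776)*(-1/82054) = 23104*(-1/82054) = -11552/41027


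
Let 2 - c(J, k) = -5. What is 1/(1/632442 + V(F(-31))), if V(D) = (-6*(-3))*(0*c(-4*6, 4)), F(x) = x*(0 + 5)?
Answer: 632442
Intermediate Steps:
F(x) = 5*x (F(x) = x*5 = 5*x)
c(J, k) = 7 (c(J, k) = 2 - 1*(-5) = 2 + 5 = 7)
V(D) = 0 (V(D) = (-6*(-3))*(0*7) = 18*0 = 0)
1/(1/632442 + V(F(-31))) = 1/(1/632442 + 0) = 1/(1/632442) = 632442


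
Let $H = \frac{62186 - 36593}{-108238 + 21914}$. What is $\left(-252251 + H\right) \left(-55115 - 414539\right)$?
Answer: $\frac{5113437981516359}{43162} \approx 1.1847 \cdot 10^{11}$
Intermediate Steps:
$H = - \frac{25593}{86324}$ ($H = \frac{25593}{-86324} = 25593 \left(- \frac{1}{86324}\right) = - \frac{25593}{86324} \approx -0.29648$)
$\left(-252251 + H\right) \left(-55115 - 414539\right) = \left(-252251 - \frac{25593}{86324}\right) \left(-55115 - 414539\right) = \left(- \frac{21775340917}{86324}\right) \left(-469654\right) = \frac{5113437981516359}{43162}$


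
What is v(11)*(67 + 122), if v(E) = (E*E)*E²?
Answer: 2767149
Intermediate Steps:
v(E) = E⁴ (v(E) = E²*E² = E⁴)
v(11)*(67 + 122) = 11⁴*(67 + 122) = 14641*189 = 2767149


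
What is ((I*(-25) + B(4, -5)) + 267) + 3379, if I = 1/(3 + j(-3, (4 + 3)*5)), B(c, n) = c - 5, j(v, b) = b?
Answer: 138485/38 ≈ 3644.3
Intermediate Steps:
B(c, n) = -5 + c
I = 1/38 (I = 1/(3 + (4 + 3)*5) = 1/(3 + 7*5) = 1/(3 + 35) = 1/38 ≈ 0.026316)
((I*(-25) + B(4, -5)) + 267) + 3379 = (((1/38)*(-25) + (-5 + 4)) + 267) + 3379 = ((-25/38 - 1) + 267) + 3379 = (-63/38 + 267) + 3379 = 10083/38 + 3379 = 138485/38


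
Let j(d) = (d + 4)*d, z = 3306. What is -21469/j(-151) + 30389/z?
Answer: 28741339/3494442 ≈ 8.2249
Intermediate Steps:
j(d) = d*(4 + d) (j(d) = (4 + d)*d = d*(4 + d))
-21469/j(-151) + 30389/z = -21469*(-1/(151*(4 - 151))) + 30389/3306 = -21469/((-151*(-147))) + 30389*(1/3306) = -21469/22197 + 30389/3306 = -21469*1/22197 + 30389/3306 = -3067/3171 + 30389/3306 = 28741339/3494442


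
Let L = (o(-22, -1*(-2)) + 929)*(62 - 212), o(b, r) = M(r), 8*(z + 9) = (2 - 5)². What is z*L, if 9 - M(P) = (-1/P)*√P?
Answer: 2216025/2 + 4725*√2/8 ≈ 1.1088e+6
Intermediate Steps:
z = -63/8 (z = -9 + (2 - 5)²/8 = -9 + (⅛)*(-3)² = -9 + (⅛)*9 = -9 + 9/8 = -63/8 ≈ -7.8750)
M(P) = 9 + P^(-½) (M(P) = 9 - (-1/P)*√P = 9 - (-1)/√P = 9 + P^(-½))
o(b, r) = 9 + r^(-½)
L = -140700 - 75*√2 (L = ((9 + (-1*(-2))^(-½)) + 929)*(62 - 212) = ((9 + 2^(-½)) + 929)*(-150) = ((9 + √2/2) + 929)*(-150) = (938 + √2/2)*(-150) = -140700 - 75*√2 ≈ -1.4081e+5)
z*L = -63*(-140700 - 75*√2)/8 = 2216025/2 + 4725*√2/8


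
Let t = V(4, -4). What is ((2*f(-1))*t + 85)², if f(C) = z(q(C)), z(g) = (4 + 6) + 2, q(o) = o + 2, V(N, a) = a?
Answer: 121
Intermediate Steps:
t = -4
q(o) = 2 + o
z(g) = 12 (z(g) = 10 + 2 = 12)
f(C) = 12
((2*f(-1))*t + 85)² = ((2*12)*(-4) + 85)² = (24*(-4) + 85)² = (-96 + 85)² = (-11)² = 121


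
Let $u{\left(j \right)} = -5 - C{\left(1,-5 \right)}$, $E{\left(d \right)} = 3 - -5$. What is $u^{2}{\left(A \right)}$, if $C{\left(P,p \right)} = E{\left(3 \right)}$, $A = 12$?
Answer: $169$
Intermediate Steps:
$E{\left(d \right)} = 8$ ($E{\left(d \right)} = 3 + 5 = 8$)
$C{\left(P,p \right)} = 8$
$u{\left(j \right)} = -13$ ($u{\left(j \right)} = -5 - 8 = -13$)
$u^{2}{\left(A \right)} = \left(-13\right)^{2} = 169$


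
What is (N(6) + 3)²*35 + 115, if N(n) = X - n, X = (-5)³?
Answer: 573555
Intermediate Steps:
X = -125
N(n) = -125 - n
(N(6) + 3)²*35 + 115 = ((-125 - 1*6) + 3)²*35 + 115 = ((-125 - 6) + 3)²*35 + 115 = (-131 + 3)²*35 + 115 = (-128)²*35 + 115 = 16384*35 + 115 = 573440 + 115 = 573555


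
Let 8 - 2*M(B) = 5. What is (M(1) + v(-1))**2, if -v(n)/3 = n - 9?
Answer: 3969/4 ≈ 992.25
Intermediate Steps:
M(B) = 3/2 (M(B) = 4 - 1/2*5 = 4 - 5/2 = 3/2)
v(n) = 27 - 3*n (v(n) = -3*(n - 9) = -3*(-9 + n) = 27 - 3*n)
(M(1) + v(-1))**2 = (3/2 + (27 - 3*(-1)))**2 = (3/2 + (27 + 3))**2 = (3/2 + 30)**2 = (63/2)**2 = 3969/4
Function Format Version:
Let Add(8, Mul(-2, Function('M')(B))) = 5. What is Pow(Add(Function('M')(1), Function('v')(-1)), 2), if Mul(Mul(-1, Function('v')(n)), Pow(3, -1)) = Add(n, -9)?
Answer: Rational(3969, 4) ≈ 992.25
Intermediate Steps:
Function('M')(B) = Rational(3, 2) (Function('M')(B) = Add(4, Mul(Rational(-1, 2), 5)) = Add(4, Rational(-5, 2)) = Rational(3, 2))
Function('v')(n) = Add(27, Mul(-3, n)) (Function('v')(n) = Mul(-3, Add(n, -9)) = Mul(-3, Add(-9, n)) = Add(27, Mul(-3, n)))
Pow(Add(Function('M')(1), Function('v')(-1)), 2) = Pow(Add(Rational(3, 2), Add(27, Mul(-3, -1))), 2) = Pow(Add(Rational(3, 2), Add(27, 3)), 2) = Pow(Add(Rational(3, 2), 30), 2) = Pow(Rational(63, 2), 2) = Rational(3969, 4)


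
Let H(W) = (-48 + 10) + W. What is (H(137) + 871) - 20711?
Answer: -19741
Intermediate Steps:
H(W) = -38 + W
(H(137) + 871) - 20711 = ((-38 + 137) + 871) - 20711 = (99 + 871) - 20711 = 970 - 20711 = -19741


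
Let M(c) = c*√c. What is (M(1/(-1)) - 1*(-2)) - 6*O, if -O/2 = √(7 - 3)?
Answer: 26 - I ≈ 26.0 - 1.0*I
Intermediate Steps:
M(c) = c^(3/2)
O = -4 (O = -2*√(7 - 3) = -2*√4 = -2*2 = -4)
(M(1/(-1)) - 1*(-2)) - 6*O = ((1/(-1))^(3/2) - 1*(-2)) - 6*(-4) = ((-1)^(3/2) + 2) + 24 = (-I + 2) + 24 = (2 - I) + 24 = 26 - I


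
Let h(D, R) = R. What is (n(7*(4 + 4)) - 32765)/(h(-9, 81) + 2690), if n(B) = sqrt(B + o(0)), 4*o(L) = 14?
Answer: -32765/2771 + sqrt(238)/5542 ≈ -11.821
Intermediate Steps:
o(L) = 7/2 (o(L) = (1/4)*14 = 7/2)
n(B) = sqrt(7/2 + B) (n(B) = sqrt(B + 7/2) = sqrt(7/2 + B))
(n(7*(4 + 4)) - 32765)/(h(-9, 81) + 2690) = (sqrt(14 + 4*(7*(4 + 4)))/2 - 32765)/(81 + 2690) = (sqrt(14 + 4*(7*8))/2 - 32765)/2771 = (sqrt(14 + 4*56)/2 - 32765)*(1/2771) = (sqrt(14 + 224)/2 - 32765)*(1/2771) = (sqrt(238)/2 - 32765)*(1/2771) = (-32765 + sqrt(238)/2)*(1/2771) = -32765/2771 + sqrt(238)/5542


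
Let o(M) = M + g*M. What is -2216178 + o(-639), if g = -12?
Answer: -2209149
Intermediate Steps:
o(M) = -11*M (o(M) = M - 12*M = -11*M)
-2216178 + o(-639) = -2216178 - 11*(-639) = -2216178 + 7029 = -2209149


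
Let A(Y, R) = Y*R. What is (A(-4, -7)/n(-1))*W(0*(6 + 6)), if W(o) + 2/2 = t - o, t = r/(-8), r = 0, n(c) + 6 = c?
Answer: 4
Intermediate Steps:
n(c) = -6 + c
A(Y, R) = R*Y
t = 0 (t = 0/(-8) = 0*(-1/8) = 0)
W(o) = -1 - o (W(o) = -1 + (0 - o) = -1 - o)
(A(-4, -7)/n(-1))*W(0*(6 + 6)) = ((-7*(-4))/(-6 - 1))*(-1 - 0*(6 + 6)) = (28/(-7))*(-1 - 0*12) = (28*(-1/7))*(-1 - 1*0) = -4*(-1 + 0) = -4*(-1) = 4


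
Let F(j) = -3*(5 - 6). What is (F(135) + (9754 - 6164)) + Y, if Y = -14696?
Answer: -11103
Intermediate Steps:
F(j) = 3 (F(j) = -3*(-1) = 3)
(F(135) + (9754 - 6164)) + Y = (3 + (9754 - 6164)) - 14696 = (3 + 3590) - 14696 = 3593 - 14696 = -11103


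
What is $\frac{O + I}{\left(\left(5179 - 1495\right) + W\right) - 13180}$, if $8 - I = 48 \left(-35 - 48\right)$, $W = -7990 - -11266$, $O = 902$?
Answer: $- \frac{2447}{3110} \approx -0.78682$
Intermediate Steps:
$W = 3276$ ($W = -7990 + 11266 = 3276$)
$I = 3992$ ($I = 8 - 48 \left(-35 - 48\right) = 8 - 48 \left(-83\right) = 8 - -3984 = 8 + 3984 = 3992$)
$\frac{O + I}{\left(\left(5179 - 1495\right) + W\right) - 13180} = \frac{902 + 3992}{\left(\left(5179 - 1495\right) + 3276\right) - 13180} = \frac{4894}{\left(3684 + 3276\right) - 13180} = \frac{4894}{6960 - 13180} = \frac{4894}{-6220} = 4894 \left(- \frac{1}{6220}\right) = - \frac{2447}{3110}$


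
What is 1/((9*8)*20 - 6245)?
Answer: -1/4805 ≈ -0.00020812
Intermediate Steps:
1/((9*8)*20 - 6245) = 1/(72*20 - 6245) = 1/(1440 - 6245) = 1/(-4805) = -1/4805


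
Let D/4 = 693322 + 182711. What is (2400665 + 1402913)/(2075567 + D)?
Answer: 3803578/5579699 ≈ 0.68168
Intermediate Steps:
D = 3504132 (D = 4*(693322 + 182711) = 4*876033 = 3504132)
(2400665 + 1402913)/(2075567 + D) = (2400665 + 1402913)/(2075567 + 3504132) = 3803578/5579699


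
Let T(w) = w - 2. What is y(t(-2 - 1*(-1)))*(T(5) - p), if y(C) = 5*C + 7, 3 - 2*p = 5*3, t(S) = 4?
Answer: 243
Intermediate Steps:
p = -6 (p = 3/2 - 5*3/2 = 3/2 - 1/2*15 = 3/2 - 15/2 = -6)
T(w) = -2 + w
y(C) = 7 + 5*C
y(t(-2 - 1*(-1)))*(T(5) - p) = (7 + 5*4)*((-2 + 5) - 1*(-6)) = (7 + 20)*(3 + 6) = 27*9 = 243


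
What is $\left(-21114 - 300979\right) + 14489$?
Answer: $-307604$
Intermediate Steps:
$\left(-21114 - 300979\right) + 14489 = -322093 + 14489 = -307604$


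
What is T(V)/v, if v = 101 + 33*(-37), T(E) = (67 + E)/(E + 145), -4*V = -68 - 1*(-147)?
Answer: -9/26720 ≈ -0.00033683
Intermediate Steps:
V = -79/4 (V = -(-68 - 1*(-147))/4 = -(-68 + 147)/4 = -¼*79 = -79/4 ≈ -19.750)
T(E) = (67 + E)/(145 + E)
v = -1120 (v = 101 - 1221 = -1120)
T(V)/v = ((67 - 79/4)/(145 - 79/4))/(-1120) = ((189/4)/(501/4))*(-1/1120) = ((4/501)*(189/4))*(-1/1120) = (63/167)*(-1/1120) = -9/26720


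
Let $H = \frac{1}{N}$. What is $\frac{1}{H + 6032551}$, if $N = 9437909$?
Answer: $\frac{9437909}{56934667375860} \approx 1.6577 \cdot 10^{-7}$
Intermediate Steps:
$H = \frac{1}{9437909} \approx 1.0596 \cdot 10^{-7}$
$\frac{1}{H + 6032551} = \frac{1}{\frac{1}{9437909} + 6032551} = \frac{1}{\frac{56934667375860}{9437909}} = \frac{9437909}{56934667375860}$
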